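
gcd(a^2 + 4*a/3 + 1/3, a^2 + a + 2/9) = a + 1/3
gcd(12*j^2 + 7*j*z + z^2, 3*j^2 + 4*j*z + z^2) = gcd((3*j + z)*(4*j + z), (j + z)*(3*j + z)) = 3*j + z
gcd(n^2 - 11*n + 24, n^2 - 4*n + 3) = n - 3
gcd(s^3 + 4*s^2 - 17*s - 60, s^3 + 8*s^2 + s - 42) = s + 3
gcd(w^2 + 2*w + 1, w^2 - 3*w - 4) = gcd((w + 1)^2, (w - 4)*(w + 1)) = w + 1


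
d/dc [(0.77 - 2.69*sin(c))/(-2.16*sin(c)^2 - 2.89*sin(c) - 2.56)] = (-5.8104*sin(c)^2 + 3.3264*sin(c) + 9.1117)*cos(c)/(4.6656*sin(c)^4 + 12.4848*sin(c)^3 + 19.4113*sin(c)^2 + 14.7968*sin(c) + 6.5536)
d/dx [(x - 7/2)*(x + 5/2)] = 2*x - 1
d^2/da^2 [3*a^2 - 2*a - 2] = 6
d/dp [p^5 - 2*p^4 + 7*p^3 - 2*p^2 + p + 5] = 5*p^4 - 8*p^3 + 21*p^2 - 4*p + 1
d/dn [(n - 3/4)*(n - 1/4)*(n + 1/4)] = 3*n^2 - 3*n/2 - 1/16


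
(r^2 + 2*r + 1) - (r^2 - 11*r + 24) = 13*r - 23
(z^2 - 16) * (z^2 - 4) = z^4 - 20*z^2 + 64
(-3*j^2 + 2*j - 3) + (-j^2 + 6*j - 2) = -4*j^2 + 8*j - 5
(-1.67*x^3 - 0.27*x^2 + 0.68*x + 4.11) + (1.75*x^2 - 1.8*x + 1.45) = -1.67*x^3 + 1.48*x^2 - 1.12*x + 5.56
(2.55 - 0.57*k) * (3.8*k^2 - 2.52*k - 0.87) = -2.166*k^3 + 11.1264*k^2 - 5.9301*k - 2.2185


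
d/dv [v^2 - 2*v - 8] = 2*v - 2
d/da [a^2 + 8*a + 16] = 2*a + 8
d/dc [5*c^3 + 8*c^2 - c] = 15*c^2 + 16*c - 1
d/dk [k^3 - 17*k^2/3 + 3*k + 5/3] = 3*k^2 - 34*k/3 + 3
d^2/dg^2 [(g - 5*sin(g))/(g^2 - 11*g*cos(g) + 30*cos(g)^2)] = (2*(g - 5*sin(g))*(11*g*sin(g) + 2*g - 30*sin(2*g) - 11*cos(g))^2 + 5*(g - 6*cos(g))^2*(g - 5*cos(g))^2*sin(g) + (-(g - 5*sin(g))*(11*g*cos(g) + 120*sin(g)^2 + 22*sin(g) - 58) + 2*(5*cos(g) - 1)*(11*g*sin(g) + 2*g - 30*sin(2*g) - 11*cos(g)))*(g^2 - 11*g*cos(g) + 30*cos(g)^2))/((g - 6*cos(g))^3*(g - 5*cos(g))^3)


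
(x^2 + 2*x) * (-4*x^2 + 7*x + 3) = -4*x^4 - x^3 + 17*x^2 + 6*x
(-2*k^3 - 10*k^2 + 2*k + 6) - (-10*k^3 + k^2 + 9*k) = 8*k^3 - 11*k^2 - 7*k + 6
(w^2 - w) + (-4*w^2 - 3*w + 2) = -3*w^2 - 4*w + 2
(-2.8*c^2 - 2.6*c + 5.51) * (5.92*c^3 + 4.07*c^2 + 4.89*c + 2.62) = -16.576*c^5 - 26.788*c^4 + 8.3452*c^3 + 2.3757*c^2 + 20.1319*c + 14.4362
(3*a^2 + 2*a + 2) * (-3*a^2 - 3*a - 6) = -9*a^4 - 15*a^3 - 30*a^2 - 18*a - 12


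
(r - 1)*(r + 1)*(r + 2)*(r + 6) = r^4 + 8*r^3 + 11*r^2 - 8*r - 12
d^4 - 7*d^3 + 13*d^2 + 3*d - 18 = (d - 3)^2*(d - 2)*(d + 1)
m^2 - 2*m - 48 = (m - 8)*(m + 6)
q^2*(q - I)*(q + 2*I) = q^4 + I*q^3 + 2*q^2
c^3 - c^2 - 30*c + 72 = (c - 4)*(c - 3)*(c + 6)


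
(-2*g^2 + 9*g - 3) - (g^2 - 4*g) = -3*g^2 + 13*g - 3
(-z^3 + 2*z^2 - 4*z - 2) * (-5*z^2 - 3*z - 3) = 5*z^5 - 7*z^4 + 17*z^3 + 16*z^2 + 18*z + 6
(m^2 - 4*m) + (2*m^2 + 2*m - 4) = 3*m^2 - 2*m - 4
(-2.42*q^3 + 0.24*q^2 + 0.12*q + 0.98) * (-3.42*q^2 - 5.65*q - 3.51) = 8.2764*q^5 + 12.8522*q^4 + 6.7278*q^3 - 4.872*q^2 - 5.9582*q - 3.4398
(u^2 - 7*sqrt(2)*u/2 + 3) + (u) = u^2 - 7*sqrt(2)*u/2 + u + 3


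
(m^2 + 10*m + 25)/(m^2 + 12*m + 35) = (m + 5)/(m + 7)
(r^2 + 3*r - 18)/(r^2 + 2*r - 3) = (r^2 + 3*r - 18)/(r^2 + 2*r - 3)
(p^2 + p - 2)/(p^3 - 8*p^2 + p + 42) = (p - 1)/(p^2 - 10*p + 21)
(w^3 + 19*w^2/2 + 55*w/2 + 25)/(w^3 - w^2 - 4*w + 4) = (2*w^2 + 15*w + 25)/(2*(w^2 - 3*w + 2))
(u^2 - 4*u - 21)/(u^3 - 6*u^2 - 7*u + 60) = (u - 7)/(u^2 - 9*u + 20)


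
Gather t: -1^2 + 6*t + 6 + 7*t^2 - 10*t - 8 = 7*t^2 - 4*t - 3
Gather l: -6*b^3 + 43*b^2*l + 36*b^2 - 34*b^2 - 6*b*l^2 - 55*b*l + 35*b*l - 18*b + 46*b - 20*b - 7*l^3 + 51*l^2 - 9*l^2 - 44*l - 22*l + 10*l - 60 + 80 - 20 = -6*b^3 + 2*b^2 + 8*b - 7*l^3 + l^2*(42 - 6*b) + l*(43*b^2 - 20*b - 56)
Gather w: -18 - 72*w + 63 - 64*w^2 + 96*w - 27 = -64*w^2 + 24*w + 18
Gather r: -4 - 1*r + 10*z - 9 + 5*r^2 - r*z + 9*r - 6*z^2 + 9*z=5*r^2 + r*(8 - z) - 6*z^2 + 19*z - 13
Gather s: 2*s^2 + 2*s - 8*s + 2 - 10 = 2*s^2 - 6*s - 8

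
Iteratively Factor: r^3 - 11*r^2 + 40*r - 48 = (r - 3)*(r^2 - 8*r + 16) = (r - 4)*(r - 3)*(r - 4)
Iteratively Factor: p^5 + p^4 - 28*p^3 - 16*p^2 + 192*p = (p + 4)*(p^4 - 3*p^3 - 16*p^2 + 48*p) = p*(p + 4)*(p^3 - 3*p^2 - 16*p + 48) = p*(p - 4)*(p + 4)*(p^2 + p - 12) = p*(p - 4)*(p - 3)*(p + 4)*(p + 4)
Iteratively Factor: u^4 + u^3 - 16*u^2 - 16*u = (u - 4)*(u^3 + 5*u^2 + 4*u) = (u - 4)*(u + 4)*(u^2 + u) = (u - 4)*(u + 1)*(u + 4)*(u)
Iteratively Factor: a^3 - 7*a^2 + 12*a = (a)*(a^2 - 7*a + 12) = a*(a - 4)*(a - 3)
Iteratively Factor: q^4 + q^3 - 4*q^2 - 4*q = (q + 2)*(q^3 - q^2 - 2*q) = (q + 1)*(q + 2)*(q^2 - 2*q) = (q - 2)*(q + 1)*(q + 2)*(q)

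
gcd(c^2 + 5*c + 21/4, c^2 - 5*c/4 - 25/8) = 1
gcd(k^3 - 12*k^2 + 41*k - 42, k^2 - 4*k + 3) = k - 3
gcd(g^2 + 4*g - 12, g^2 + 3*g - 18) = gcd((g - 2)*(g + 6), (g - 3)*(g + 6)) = g + 6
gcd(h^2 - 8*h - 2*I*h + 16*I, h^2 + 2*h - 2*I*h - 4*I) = h - 2*I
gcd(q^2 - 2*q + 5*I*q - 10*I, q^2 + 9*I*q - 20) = q + 5*I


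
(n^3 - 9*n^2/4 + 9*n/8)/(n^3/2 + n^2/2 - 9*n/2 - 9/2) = n*(8*n^2 - 18*n + 9)/(4*(n^3 + n^2 - 9*n - 9))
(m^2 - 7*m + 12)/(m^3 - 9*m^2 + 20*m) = (m - 3)/(m*(m - 5))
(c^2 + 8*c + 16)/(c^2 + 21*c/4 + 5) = 4*(c + 4)/(4*c + 5)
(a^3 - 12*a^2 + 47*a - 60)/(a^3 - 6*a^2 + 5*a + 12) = (a - 5)/(a + 1)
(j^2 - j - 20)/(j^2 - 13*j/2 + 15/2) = 2*(j + 4)/(2*j - 3)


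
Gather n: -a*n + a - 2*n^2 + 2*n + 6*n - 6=a - 2*n^2 + n*(8 - a) - 6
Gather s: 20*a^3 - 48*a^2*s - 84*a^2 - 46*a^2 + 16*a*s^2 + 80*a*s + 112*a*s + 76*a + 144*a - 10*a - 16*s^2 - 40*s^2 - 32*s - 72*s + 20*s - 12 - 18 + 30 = 20*a^3 - 130*a^2 + 210*a + s^2*(16*a - 56) + s*(-48*a^2 + 192*a - 84)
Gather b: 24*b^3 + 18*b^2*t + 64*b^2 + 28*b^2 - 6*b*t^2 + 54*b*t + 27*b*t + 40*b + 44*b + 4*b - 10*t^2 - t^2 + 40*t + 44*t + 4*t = 24*b^3 + b^2*(18*t + 92) + b*(-6*t^2 + 81*t + 88) - 11*t^2 + 88*t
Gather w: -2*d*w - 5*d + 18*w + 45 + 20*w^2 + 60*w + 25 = -5*d + 20*w^2 + w*(78 - 2*d) + 70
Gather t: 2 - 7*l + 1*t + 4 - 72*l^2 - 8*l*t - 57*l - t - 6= -72*l^2 - 8*l*t - 64*l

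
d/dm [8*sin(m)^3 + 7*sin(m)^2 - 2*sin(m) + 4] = 2*(12*sin(m)^2 + 7*sin(m) - 1)*cos(m)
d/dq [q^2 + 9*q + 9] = 2*q + 9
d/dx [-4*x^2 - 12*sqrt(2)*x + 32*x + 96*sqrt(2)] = -8*x - 12*sqrt(2) + 32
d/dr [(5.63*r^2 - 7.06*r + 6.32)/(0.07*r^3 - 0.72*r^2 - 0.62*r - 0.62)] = (-0.3941*r^4 + 0.9884*r^3 - 9.901*r^2 + 2.1196*r + 8.2956)/(0.0049*r^6 - 0.1008*r^5 + 0.4316*r^4 + 0.806*r^3 + 1.2772*r^2 + 0.7688*r + 0.3844)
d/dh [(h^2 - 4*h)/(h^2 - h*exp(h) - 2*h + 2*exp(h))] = (h*(h - 4)*(h*exp(h) - 2*h - exp(h) + 2) + 2*(h - 2)*(h^2 - h*exp(h) - 2*h + 2*exp(h)))/(h^2 - h*exp(h) - 2*h + 2*exp(h))^2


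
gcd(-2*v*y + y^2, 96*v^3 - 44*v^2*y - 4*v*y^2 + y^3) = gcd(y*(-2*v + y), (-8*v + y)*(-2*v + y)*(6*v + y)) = -2*v + y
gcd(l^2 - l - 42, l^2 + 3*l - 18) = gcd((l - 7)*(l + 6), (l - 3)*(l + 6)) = l + 6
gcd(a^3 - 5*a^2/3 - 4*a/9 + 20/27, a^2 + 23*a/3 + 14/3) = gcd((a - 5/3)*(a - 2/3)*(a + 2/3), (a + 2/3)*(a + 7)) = a + 2/3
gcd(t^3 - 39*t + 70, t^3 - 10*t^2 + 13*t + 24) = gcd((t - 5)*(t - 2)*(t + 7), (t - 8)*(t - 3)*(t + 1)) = 1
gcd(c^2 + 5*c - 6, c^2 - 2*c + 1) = c - 1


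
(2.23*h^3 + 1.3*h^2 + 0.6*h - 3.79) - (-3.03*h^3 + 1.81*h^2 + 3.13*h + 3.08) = 5.26*h^3 - 0.51*h^2 - 2.53*h - 6.87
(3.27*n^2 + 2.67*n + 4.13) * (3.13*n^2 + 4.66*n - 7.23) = 10.2351*n^4 + 23.5953*n^3 + 1.727*n^2 - 0.0583000000000027*n - 29.8599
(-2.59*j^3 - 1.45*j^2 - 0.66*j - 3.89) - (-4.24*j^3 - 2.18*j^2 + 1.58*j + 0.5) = 1.65*j^3 + 0.73*j^2 - 2.24*j - 4.39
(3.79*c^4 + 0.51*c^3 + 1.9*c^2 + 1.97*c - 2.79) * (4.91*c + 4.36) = 18.6089*c^5 + 19.0285*c^4 + 11.5526*c^3 + 17.9567*c^2 - 5.1097*c - 12.1644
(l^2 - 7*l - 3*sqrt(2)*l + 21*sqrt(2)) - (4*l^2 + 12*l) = -3*l^2 - 19*l - 3*sqrt(2)*l + 21*sqrt(2)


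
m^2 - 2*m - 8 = (m - 4)*(m + 2)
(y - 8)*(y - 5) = y^2 - 13*y + 40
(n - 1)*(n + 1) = n^2 - 1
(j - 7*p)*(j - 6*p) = j^2 - 13*j*p + 42*p^2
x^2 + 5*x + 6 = (x + 2)*(x + 3)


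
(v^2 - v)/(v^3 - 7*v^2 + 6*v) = 1/(v - 6)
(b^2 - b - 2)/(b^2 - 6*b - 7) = (b - 2)/(b - 7)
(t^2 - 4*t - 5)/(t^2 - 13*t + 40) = (t + 1)/(t - 8)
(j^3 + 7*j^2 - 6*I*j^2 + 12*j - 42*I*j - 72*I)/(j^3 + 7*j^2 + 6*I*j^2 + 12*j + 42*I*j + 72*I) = (j - 6*I)/(j + 6*I)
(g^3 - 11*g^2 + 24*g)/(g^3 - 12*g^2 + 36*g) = (g^2 - 11*g + 24)/(g^2 - 12*g + 36)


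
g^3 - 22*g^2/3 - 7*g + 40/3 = (g - 8)*(g - 1)*(g + 5/3)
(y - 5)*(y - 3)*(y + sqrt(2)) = y^3 - 8*y^2 + sqrt(2)*y^2 - 8*sqrt(2)*y + 15*y + 15*sqrt(2)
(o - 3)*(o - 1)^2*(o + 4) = o^4 - o^3 - 13*o^2 + 25*o - 12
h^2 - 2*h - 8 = (h - 4)*(h + 2)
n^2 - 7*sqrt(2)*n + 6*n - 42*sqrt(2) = (n + 6)*(n - 7*sqrt(2))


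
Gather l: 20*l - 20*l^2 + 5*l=-20*l^2 + 25*l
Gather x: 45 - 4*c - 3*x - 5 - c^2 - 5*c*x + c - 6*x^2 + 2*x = -c^2 - 3*c - 6*x^2 + x*(-5*c - 1) + 40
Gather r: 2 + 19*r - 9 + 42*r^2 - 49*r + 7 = 42*r^2 - 30*r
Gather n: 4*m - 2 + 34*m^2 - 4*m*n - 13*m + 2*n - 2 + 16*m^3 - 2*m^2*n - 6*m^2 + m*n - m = 16*m^3 + 28*m^2 - 10*m + n*(-2*m^2 - 3*m + 2) - 4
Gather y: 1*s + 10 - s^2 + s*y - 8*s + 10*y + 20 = -s^2 - 7*s + y*(s + 10) + 30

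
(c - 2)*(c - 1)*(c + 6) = c^3 + 3*c^2 - 16*c + 12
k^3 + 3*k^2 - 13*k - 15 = (k - 3)*(k + 1)*(k + 5)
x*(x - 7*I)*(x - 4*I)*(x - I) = x^4 - 12*I*x^3 - 39*x^2 + 28*I*x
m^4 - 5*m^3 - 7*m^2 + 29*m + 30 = (m - 5)*(m - 3)*(m + 1)*(m + 2)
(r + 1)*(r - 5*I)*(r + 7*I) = r^3 + r^2 + 2*I*r^2 + 35*r + 2*I*r + 35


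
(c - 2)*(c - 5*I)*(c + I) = c^3 - 2*c^2 - 4*I*c^2 + 5*c + 8*I*c - 10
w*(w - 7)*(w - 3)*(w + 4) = w^4 - 6*w^3 - 19*w^2 + 84*w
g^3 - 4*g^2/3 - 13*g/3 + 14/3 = (g - 7/3)*(g - 1)*(g + 2)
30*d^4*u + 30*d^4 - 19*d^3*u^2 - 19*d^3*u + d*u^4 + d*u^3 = (-3*d + u)*(-2*d + u)*(5*d + u)*(d*u + d)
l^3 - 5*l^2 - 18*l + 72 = (l - 6)*(l - 3)*(l + 4)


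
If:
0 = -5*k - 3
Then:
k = -3/5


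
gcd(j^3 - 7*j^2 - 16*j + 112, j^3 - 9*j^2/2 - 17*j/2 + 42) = j - 4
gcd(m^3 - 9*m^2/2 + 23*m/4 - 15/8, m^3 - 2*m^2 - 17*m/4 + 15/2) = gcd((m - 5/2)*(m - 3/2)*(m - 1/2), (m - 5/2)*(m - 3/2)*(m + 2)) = m^2 - 4*m + 15/4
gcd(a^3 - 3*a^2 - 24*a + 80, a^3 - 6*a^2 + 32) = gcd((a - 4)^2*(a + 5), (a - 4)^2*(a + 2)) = a^2 - 8*a + 16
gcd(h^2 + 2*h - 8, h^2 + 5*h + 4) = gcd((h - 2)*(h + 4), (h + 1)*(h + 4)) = h + 4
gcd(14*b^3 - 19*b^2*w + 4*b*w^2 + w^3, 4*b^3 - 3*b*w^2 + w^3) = -2*b + w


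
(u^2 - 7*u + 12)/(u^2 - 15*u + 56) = (u^2 - 7*u + 12)/(u^2 - 15*u + 56)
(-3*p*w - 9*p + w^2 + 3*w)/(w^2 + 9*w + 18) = (-3*p + w)/(w + 6)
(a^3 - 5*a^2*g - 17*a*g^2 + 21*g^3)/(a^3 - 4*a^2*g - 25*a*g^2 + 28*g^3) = (a + 3*g)/(a + 4*g)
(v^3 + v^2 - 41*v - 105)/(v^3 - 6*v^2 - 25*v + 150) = (v^2 - 4*v - 21)/(v^2 - 11*v + 30)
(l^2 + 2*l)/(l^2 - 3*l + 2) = l*(l + 2)/(l^2 - 3*l + 2)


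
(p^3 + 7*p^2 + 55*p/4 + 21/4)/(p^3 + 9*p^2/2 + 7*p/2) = (2*p^2 + 7*p + 3)/(2*p*(p + 1))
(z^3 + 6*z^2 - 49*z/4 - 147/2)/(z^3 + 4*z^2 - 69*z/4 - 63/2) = (2*z + 7)/(2*z + 3)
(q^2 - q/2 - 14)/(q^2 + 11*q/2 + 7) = (q - 4)/(q + 2)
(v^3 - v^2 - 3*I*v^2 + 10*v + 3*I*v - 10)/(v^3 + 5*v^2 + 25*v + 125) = (v^2 + v*(-1 + 2*I) - 2*I)/(v^2 + 5*v*(1 + I) + 25*I)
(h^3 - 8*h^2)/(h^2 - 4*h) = h*(h - 8)/(h - 4)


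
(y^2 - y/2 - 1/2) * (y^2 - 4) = y^4 - y^3/2 - 9*y^2/2 + 2*y + 2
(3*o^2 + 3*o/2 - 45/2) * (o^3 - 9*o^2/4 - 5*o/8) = 3*o^5 - 21*o^4/4 - 111*o^3/4 + 795*o^2/16 + 225*o/16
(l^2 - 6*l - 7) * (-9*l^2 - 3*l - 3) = -9*l^4 + 51*l^3 + 78*l^2 + 39*l + 21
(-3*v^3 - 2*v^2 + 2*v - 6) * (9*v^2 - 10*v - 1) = -27*v^5 + 12*v^4 + 41*v^3 - 72*v^2 + 58*v + 6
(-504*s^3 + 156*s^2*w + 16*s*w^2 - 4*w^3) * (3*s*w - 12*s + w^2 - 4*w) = -1512*s^4*w + 6048*s^4 - 36*s^3*w^2 + 144*s^3*w + 204*s^2*w^3 - 816*s^2*w^2 + 4*s*w^4 - 16*s*w^3 - 4*w^5 + 16*w^4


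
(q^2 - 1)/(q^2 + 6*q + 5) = (q - 1)/(q + 5)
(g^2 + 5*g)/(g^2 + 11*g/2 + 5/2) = 2*g/(2*g + 1)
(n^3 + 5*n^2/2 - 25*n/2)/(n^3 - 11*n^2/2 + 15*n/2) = (n + 5)/(n - 3)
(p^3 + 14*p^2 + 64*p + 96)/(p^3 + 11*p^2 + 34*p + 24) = (p + 4)/(p + 1)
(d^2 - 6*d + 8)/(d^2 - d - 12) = (d - 2)/(d + 3)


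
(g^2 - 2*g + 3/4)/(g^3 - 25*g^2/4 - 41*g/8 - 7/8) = 2*(-4*g^2 + 8*g - 3)/(-8*g^3 + 50*g^2 + 41*g + 7)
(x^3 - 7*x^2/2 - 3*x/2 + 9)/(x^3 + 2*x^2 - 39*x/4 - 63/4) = 2*(x - 2)/(2*x + 7)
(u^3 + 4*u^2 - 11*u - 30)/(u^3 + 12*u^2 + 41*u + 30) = (u^2 - u - 6)/(u^2 + 7*u + 6)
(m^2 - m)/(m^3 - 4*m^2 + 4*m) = (m - 1)/(m^2 - 4*m + 4)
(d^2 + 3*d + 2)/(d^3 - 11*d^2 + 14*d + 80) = (d + 1)/(d^2 - 13*d + 40)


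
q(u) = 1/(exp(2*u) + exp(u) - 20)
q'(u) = (-2*exp(2*u) - exp(u))/(exp(2*u) + exp(u) - 20)^2 = (-2*exp(u) - 1)*exp(u)/(exp(2*u) + exp(u) - 20)^2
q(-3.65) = -0.05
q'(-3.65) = -0.00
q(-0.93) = -0.05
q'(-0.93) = -0.00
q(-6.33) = -0.05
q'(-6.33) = -0.00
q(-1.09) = -0.05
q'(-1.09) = -0.00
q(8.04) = 0.00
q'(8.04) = -0.00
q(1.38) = -4.44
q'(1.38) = -701.12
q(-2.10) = -0.05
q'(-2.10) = -0.00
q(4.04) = 0.00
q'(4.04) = -0.00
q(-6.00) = -0.05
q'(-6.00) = 0.00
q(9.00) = 0.00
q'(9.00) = 0.00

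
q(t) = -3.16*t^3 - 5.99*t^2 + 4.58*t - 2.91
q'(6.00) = -408.58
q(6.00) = -873.63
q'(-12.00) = -1216.78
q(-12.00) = 4540.05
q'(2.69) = -96.24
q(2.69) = -95.44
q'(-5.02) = -174.18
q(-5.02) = 222.91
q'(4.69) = -260.13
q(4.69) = -439.18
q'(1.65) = -41.00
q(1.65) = -25.86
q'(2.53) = -86.41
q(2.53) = -80.84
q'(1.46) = -33.12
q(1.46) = -18.83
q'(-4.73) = -150.85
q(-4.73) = 175.82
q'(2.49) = -84.03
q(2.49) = -77.43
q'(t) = -9.48*t^2 - 11.98*t + 4.58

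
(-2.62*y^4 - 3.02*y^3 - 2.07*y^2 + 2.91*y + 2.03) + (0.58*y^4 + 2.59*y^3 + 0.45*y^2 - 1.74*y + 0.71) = -2.04*y^4 - 0.43*y^3 - 1.62*y^2 + 1.17*y + 2.74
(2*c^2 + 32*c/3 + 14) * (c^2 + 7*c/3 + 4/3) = 2*c^4 + 46*c^3/3 + 374*c^2/9 + 422*c/9 + 56/3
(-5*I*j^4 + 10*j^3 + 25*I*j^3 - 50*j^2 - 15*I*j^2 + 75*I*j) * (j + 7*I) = -5*I*j^5 + 45*j^4 + 25*I*j^4 - 225*j^3 + 55*I*j^3 + 105*j^2 - 275*I*j^2 - 525*j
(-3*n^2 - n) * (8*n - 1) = -24*n^3 - 5*n^2 + n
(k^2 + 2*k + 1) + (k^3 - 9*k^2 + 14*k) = k^3 - 8*k^2 + 16*k + 1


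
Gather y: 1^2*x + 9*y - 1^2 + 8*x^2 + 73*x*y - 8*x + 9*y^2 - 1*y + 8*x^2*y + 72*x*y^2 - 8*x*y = 8*x^2 - 7*x + y^2*(72*x + 9) + y*(8*x^2 + 65*x + 8) - 1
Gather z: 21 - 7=14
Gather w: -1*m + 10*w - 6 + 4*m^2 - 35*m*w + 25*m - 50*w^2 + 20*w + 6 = 4*m^2 + 24*m - 50*w^2 + w*(30 - 35*m)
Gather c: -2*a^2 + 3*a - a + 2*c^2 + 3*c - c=-2*a^2 + 2*a + 2*c^2 + 2*c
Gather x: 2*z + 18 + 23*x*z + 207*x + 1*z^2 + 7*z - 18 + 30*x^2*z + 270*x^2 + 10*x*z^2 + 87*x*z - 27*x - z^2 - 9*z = x^2*(30*z + 270) + x*(10*z^2 + 110*z + 180)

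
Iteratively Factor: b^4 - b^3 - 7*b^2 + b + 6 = (b - 1)*(b^3 - 7*b - 6) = (b - 1)*(b + 1)*(b^2 - b - 6) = (b - 3)*(b - 1)*(b + 1)*(b + 2)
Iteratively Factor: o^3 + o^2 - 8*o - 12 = (o + 2)*(o^2 - o - 6) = (o - 3)*(o + 2)*(o + 2)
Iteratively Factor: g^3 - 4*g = (g + 2)*(g^2 - 2*g) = (g - 2)*(g + 2)*(g)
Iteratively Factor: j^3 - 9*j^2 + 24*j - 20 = (j - 2)*(j^2 - 7*j + 10) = (j - 5)*(j - 2)*(j - 2)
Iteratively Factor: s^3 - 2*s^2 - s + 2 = (s + 1)*(s^2 - 3*s + 2) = (s - 2)*(s + 1)*(s - 1)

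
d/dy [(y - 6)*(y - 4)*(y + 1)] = 3*y^2 - 18*y + 14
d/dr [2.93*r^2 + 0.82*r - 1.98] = 5.86*r + 0.82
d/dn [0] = 0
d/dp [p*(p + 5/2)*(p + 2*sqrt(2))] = 3*p^2 + 5*p + 4*sqrt(2)*p + 5*sqrt(2)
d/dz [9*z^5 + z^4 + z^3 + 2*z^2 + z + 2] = 45*z^4 + 4*z^3 + 3*z^2 + 4*z + 1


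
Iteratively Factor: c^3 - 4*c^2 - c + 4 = (c - 4)*(c^2 - 1) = (c - 4)*(c + 1)*(c - 1)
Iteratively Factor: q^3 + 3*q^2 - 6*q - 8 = (q + 1)*(q^2 + 2*q - 8) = (q + 1)*(q + 4)*(q - 2)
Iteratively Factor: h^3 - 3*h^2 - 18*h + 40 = (h - 5)*(h^2 + 2*h - 8) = (h - 5)*(h + 4)*(h - 2)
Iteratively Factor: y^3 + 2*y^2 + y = (y + 1)*(y^2 + y) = y*(y + 1)*(y + 1)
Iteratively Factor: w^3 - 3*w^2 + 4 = (w - 2)*(w^2 - w - 2) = (w - 2)*(w + 1)*(w - 2)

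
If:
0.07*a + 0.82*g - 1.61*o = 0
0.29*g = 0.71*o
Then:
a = -5.67980295566502*o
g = 2.44827586206897*o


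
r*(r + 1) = r^2 + r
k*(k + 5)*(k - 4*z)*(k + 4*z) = k^4 + 5*k^3 - 16*k^2*z^2 - 80*k*z^2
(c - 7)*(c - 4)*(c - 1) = c^3 - 12*c^2 + 39*c - 28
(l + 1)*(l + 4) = l^2 + 5*l + 4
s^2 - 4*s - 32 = (s - 8)*(s + 4)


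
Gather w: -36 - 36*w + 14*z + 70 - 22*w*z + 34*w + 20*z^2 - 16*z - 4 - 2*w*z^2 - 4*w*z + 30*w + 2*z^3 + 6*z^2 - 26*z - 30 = w*(-2*z^2 - 26*z + 28) + 2*z^3 + 26*z^2 - 28*z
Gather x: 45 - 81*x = 45 - 81*x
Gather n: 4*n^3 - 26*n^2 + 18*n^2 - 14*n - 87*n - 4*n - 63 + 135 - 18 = 4*n^3 - 8*n^2 - 105*n + 54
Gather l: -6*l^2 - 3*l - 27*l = -6*l^2 - 30*l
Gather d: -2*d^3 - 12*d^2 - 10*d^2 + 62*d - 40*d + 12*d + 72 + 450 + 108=-2*d^3 - 22*d^2 + 34*d + 630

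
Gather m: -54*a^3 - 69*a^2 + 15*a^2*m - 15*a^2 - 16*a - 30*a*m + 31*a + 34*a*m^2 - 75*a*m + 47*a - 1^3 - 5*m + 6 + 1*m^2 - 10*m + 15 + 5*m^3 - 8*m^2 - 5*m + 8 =-54*a^3 - 84*a^2 + 62*a + 5*m^3 + m^2*(34*a - 7) + m*(15*a^2 - 105*a - 20) + 28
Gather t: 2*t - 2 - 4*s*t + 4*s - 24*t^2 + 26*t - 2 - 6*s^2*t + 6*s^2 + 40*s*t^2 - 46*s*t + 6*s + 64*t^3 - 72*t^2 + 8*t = 6*s^2 + 10*s + 64*t^3 + t^2*(40*s - 96) + t*(-6*s^2 - 50*s + 36) - 4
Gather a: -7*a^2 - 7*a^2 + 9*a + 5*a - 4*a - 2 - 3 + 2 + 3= -14*a^2 + 10*a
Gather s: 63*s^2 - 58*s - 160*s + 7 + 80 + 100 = 63*s^2 - 218*s + 187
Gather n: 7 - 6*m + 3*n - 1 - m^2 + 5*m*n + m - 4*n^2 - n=-m^2 - 5*m - 4*n^2 + n*(5*m + 2) + 6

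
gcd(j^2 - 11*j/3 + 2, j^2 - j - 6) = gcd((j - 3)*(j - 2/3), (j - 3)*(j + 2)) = j - 3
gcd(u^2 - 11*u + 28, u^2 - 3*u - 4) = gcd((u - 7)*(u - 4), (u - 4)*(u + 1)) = u - 4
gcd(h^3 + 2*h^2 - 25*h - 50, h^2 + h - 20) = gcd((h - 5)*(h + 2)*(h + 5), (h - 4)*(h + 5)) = h + 5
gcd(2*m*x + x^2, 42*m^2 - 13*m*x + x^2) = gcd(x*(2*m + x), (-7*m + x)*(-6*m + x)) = 1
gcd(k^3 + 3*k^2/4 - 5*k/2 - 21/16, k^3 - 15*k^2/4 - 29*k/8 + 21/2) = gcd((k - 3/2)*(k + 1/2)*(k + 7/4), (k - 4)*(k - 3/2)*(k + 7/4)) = k^2 + k/4 - 21/8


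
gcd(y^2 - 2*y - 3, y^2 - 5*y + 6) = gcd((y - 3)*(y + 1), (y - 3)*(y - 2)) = y - 3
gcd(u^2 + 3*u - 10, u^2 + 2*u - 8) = u - 2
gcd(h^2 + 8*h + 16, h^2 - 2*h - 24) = h + 4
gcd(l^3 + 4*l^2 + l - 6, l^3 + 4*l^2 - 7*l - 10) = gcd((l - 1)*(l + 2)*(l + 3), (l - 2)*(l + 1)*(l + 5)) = 1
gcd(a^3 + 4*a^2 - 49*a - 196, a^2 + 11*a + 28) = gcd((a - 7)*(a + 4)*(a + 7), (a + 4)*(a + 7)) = a^2 + 11*a + 28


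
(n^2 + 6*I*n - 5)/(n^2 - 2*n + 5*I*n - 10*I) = (n + I)/(n - 2)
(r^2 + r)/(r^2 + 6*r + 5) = r/(r + 5)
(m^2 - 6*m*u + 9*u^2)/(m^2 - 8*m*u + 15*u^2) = (-m + 3*u)/(-m + 5*u)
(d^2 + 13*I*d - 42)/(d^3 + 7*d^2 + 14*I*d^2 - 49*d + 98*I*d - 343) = (d + 6*I)/(d^2 + 7*d*(1 + I) + 49*I)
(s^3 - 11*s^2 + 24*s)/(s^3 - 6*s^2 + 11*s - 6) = s*(s - 8)/(s^2 - 3*s + 2)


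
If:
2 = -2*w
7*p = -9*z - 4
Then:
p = -9*z/7 - 4/7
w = -1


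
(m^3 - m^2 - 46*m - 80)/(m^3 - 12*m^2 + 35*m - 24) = (m^2 + 7*m + 10)/(m^2 - 4*m + 3)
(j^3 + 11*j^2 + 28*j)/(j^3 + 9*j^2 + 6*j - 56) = j/(j - 2)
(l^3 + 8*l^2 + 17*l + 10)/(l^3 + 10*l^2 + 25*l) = (l^2 + 3*l + 2)/(l*(l + 5))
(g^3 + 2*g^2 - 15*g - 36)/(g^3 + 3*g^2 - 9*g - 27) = (g - 4)/(g - 3)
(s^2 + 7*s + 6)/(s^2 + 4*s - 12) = (s + 1)/(s - 2)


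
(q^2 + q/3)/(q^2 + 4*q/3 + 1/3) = q/(q + 1)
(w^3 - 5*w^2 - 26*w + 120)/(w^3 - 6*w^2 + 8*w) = (w^2 - w - 30)/(w*(w - 2))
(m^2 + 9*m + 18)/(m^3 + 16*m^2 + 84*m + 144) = (m + 3)/(m^2 + 10*m + 24)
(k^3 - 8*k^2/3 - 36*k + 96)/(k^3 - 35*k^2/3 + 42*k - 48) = (k + 6)/(k - 3)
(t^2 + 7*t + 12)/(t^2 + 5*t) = (t^2 + 7*t + 12)/(t*(t + 5))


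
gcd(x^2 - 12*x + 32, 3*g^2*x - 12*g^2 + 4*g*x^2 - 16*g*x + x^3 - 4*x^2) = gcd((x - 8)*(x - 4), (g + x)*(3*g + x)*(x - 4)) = x - 4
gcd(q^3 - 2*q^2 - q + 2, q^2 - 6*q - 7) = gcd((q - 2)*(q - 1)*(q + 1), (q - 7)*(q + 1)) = q + 1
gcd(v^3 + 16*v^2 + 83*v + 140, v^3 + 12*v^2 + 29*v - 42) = v + 7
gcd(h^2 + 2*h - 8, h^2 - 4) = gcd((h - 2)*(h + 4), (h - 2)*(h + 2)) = h - 2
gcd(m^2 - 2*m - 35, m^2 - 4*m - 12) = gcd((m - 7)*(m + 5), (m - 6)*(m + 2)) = 1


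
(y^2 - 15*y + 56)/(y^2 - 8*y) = (y - 7)/y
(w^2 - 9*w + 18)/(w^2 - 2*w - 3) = (w - 6)/(w + 1)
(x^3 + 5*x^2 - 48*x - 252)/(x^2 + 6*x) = x - 1 - 42/x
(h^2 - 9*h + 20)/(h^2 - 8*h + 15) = (h - 4)/(h - 3)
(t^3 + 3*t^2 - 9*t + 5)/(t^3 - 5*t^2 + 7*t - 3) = (t + 5)/(t - 3)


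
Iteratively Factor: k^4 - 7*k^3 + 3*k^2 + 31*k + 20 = (k + 1)*(k^3 - 8*k^2 + 11*k + 20) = (k - 5)*(k + 1)*(k^2 - 3*k - 4) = (k - 5)*(k + 1)^2*(k - 4)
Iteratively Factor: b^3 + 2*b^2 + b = (b + 1)*(b^2 + b) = (b + 1)^2*(b)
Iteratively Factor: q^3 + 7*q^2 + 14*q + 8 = (q + 2)*(q^2 + 5*q + 4) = (q + 2)*(q + 4)*(q + 1)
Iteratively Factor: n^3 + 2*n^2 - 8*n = (n - 2)*(n^2 + 4*n) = n*(n - 2)*(n + 4)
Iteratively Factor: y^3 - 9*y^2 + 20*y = (y - 5)*(y^2 - 4*y) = y*(y - 5)*(y - 4)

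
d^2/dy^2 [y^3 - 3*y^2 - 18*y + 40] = 6*y - 6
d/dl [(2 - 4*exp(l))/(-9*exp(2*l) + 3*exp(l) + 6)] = 2*(-6*exp(2*l) + 6*exp(l) - 5)*exp(l)/(3*(9*exp(4*l) - 6*exp(3*l) - 11*exp(2*l) + 4*exp(l) + 4))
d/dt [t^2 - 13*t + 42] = 2*t - 13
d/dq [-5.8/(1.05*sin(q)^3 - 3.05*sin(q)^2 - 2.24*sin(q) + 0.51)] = (18.27*sin(q)^2 - 35.38*sin(q) - 12.992)*cos(q)/(1.05*sin(q)^3 - 3.05*sin(q)^2 - 2.24*sin(q) + 0.51)^2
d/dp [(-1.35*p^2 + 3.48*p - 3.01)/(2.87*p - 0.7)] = (-3.8745*p^2 + 1.89*p + 6.2027)/(8.2369*p^2 - 4.018*p + 0.49)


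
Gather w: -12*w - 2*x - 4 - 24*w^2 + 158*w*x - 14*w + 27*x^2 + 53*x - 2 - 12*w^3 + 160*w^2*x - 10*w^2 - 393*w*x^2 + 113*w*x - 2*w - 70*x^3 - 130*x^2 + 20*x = -12*w^3 + w^2*(160*x - 34) + w*(-393*x^2 + 271*x - 28) - 70*x^3 - 103*x^2 + 71*x - 6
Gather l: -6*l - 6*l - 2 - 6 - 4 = -12*l - 12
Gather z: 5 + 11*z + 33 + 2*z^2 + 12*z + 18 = 2*z^2 + 23*z + 56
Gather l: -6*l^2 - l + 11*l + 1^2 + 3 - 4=-6*l^2 + 10*l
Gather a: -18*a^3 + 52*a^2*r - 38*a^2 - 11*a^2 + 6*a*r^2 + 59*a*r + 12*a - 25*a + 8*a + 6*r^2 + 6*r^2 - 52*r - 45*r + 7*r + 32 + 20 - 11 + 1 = -18*a^3 + a^2*(52*r - 49) + a*(6*r^2 + 59*r - 5) + 12*r^2 - 90*r + 42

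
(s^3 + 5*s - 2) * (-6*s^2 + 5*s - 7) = -6*s^5 + 5*s^4 - 37*s^3 + 37*s^2 - 45*s + 14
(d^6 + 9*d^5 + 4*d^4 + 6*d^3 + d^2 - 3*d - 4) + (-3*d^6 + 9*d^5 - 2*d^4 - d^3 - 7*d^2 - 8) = -2*d^6 + 18*d^5 + 2*d^4 + 5*d^3 - 6*d^2 - 3*d - 12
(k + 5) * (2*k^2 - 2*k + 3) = 2*k^3 + 8*k^2 - 7*k + 15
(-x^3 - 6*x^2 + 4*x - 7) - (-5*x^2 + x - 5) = -x^3 - x^2 + 3*x - 2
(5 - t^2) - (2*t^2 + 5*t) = -3*t^2 - 5*t + 5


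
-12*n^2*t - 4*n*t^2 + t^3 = t*(-6*n + t)*(2*n + t)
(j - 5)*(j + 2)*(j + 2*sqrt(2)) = j^3 - 3*j^2 + 2*sqrt(2)*j^2 - 10*j - 6*sqrt(2)*j - 20*sqrt(2)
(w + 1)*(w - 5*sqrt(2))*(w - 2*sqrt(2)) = w^3 - 7*sqrt(2)*w^2 + w^2 - 7*sqrt(2)*w + 20*w + 20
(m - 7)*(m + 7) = m^2 - 49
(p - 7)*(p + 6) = p^2 - p - 42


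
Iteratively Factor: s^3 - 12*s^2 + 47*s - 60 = (s - 3)*(s^2 - 9*s + 20) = (s - 5)*(s - 3)*(s - 4)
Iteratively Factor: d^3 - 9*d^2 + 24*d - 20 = (d - 2)*(d^2 - 7*d + 10) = (d - 5)*(d - 2)*(d - 2)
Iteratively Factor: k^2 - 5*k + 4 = (k - 1)*(k - 4)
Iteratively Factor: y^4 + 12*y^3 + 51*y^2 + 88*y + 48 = (y + 1)*(y^3 + 11*y^2 + 40*y + 48) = (y + 1)*(y + 4)*(y^2 + 7*y + 12) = (y + 1)*(y + 3)*(y + 4)*(y + 4)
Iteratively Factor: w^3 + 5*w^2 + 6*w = (w + 3)*(w^2 + 2*w) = w*(w + 3)*(w + 2)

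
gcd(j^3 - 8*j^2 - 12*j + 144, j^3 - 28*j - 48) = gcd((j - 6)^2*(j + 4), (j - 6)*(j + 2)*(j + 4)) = j^2 - 2*j - 24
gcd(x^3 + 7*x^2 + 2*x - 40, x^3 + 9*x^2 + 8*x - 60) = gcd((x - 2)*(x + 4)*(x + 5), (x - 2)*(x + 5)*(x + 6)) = x^2 + 3*x - 10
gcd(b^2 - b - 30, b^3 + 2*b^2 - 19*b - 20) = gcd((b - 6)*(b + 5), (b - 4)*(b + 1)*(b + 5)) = b + 5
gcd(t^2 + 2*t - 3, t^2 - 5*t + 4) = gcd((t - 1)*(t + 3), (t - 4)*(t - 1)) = t - 1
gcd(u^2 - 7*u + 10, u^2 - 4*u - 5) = u - 5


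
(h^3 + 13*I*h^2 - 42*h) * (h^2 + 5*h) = h^5 + 5*h^4 + 13*I*h^4 - 42*h^3 + 65*I*h^3 - 210*h^2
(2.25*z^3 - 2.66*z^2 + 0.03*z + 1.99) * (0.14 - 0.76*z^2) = -1.71*z^5 + 2.0216*z^4 + 0.2922*z^3 - 1.8848*z^2 + 0.0042*z + 0.2786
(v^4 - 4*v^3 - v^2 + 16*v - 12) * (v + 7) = v^5 + 3*v^4 - 29*v^3 + 9*v^2 + 100*v - 84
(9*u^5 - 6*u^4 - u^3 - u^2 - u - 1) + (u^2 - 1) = 9*u^5 - 6*u^4 - u^3 - u - 2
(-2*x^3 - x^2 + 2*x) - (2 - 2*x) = -2*x^3 - x^2 + 4*x - 2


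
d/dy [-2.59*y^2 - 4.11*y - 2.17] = -5.18*y - 4.11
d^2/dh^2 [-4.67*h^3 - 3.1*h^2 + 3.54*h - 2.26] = -28.02*h - 6.2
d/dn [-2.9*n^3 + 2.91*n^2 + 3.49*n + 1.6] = -8.7*n^2 + 5.82*n + 3.49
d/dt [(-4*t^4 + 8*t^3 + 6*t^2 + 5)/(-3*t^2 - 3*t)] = (8*t^5 + 4*t^4 - 16*t^3 - 6*t^2 + 10*t + 5)/(3*t^2*(t^2 + 2*t + 1))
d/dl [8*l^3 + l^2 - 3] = 2*l*(12*l + 1)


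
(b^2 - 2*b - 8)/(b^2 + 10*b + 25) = (b^2 - 2*b - 8)/(b^2 + 10*b + 25)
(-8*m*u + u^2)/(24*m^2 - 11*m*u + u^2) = u/(-3*m + u)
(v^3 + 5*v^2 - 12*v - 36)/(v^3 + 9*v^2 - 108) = (v + 2)/(v + 6)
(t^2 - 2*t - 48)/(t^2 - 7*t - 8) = (t + 6)/(t + 1)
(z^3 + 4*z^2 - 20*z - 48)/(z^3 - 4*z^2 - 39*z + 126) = (z^2 - 2*z - 8)/(z^2 - 10*z + 21)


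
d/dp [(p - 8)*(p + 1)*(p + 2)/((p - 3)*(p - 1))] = (p^4 - 8*p^3 + 51*p^2 + 2*p - 130)/(p^4 - 8*p^3 + 22*p^2 - 24*p + 9)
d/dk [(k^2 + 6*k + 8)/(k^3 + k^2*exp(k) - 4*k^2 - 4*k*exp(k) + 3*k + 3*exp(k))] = (2*(k + 3)*(k^3 + k^2*exp(k) - 4*k^2 - 4*k*exp(k) + 3*k + 3*exp(k)) - (k^2 + 6*k + 8)*(k^2*exp(k) + 3*k^2 - 2*k*exp(k) - 8*k - exp(k) + 3))/(k^3 + k^2*exp(k) - 4*k^2 - 4*k*exp(k) + 3*k + 3*exp(k))^2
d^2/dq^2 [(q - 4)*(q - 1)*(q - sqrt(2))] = 6*q - 10 - 2*sqrt(2)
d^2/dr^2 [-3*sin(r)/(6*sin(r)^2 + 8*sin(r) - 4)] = 3*(9*sin(r)^5 - 12*sin(r)^4 + 18*sin(r)^3 + 8*sin(r)^2 - 32*sin(r) - 16)/(2*(3*sin(r)^2 + 4*sin(r) - 2)^3)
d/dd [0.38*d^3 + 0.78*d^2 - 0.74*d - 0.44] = 1.14*d^2 + 1.56*d - 0.74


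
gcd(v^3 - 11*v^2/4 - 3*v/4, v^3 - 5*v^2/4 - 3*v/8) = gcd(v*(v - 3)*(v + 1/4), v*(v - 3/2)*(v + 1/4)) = v^2 + v/4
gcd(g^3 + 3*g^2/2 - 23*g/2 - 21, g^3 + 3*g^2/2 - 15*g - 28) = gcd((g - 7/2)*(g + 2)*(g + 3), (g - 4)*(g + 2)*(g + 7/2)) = g + 2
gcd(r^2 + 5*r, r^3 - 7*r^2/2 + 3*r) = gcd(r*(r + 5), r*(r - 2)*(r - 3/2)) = r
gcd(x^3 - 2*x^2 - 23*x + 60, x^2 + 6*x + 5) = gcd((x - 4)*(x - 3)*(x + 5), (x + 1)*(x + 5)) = x + 5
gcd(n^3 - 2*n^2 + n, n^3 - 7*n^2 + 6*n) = n^2 - n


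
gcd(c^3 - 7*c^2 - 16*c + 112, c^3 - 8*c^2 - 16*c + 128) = c^2 - 16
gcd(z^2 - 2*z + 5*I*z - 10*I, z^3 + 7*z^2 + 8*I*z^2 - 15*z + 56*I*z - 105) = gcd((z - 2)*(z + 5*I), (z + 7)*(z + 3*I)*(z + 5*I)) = z + 5*I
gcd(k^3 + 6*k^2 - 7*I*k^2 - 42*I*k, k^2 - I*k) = k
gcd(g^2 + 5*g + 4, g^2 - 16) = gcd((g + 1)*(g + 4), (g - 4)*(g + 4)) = g + 4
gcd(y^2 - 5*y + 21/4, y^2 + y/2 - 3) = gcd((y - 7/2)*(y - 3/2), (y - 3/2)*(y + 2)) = y - 3/2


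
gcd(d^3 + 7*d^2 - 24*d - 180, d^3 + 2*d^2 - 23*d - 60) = d - 5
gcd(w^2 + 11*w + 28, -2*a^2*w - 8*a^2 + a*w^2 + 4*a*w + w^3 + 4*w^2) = w + 4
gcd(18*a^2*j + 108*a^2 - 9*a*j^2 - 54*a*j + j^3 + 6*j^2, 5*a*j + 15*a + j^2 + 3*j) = 1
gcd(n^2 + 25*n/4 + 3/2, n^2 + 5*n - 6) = n + 6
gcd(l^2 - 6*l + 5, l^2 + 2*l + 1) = 1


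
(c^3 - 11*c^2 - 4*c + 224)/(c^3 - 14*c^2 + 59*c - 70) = (c^2 - 4*c - 32)/(c^2 - 7*c + 10)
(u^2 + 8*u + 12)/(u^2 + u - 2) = (u + 6)/(u - 1)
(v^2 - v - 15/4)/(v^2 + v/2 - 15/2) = (v + 3/2)/(v + 3)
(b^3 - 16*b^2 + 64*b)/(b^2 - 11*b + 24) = b*(b - 8)/(b - 3)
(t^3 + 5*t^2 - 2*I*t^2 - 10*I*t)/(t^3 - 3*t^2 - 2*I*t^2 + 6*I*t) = (t + 5)/(t - 3)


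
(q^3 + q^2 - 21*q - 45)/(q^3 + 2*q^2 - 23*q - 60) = (q + 3)/(q + 4)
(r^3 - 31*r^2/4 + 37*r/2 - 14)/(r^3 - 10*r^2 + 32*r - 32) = (r - 7/4)/(r - 4)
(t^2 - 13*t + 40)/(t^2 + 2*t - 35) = (t - 8)/(t + 7)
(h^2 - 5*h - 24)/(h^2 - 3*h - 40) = (h + 3)/(h + 5)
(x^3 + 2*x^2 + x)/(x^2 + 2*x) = (x^2 + 2*x + 1)/(x + 2)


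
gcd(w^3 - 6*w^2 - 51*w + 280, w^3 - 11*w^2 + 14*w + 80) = w^2 - 13*w + 40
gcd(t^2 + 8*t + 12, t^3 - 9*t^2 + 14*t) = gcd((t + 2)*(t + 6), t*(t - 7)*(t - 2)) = 1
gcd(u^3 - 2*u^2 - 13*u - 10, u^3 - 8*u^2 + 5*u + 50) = u^2 - 3*u - 10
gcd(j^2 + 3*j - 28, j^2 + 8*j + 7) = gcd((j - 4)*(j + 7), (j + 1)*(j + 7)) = j + 7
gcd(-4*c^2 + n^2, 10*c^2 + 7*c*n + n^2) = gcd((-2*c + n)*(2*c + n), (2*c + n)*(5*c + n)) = 2*c + n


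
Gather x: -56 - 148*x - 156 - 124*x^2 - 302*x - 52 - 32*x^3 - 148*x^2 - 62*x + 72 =-32*x^3 - 272*x^2 - 512*x - 192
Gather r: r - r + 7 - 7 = 0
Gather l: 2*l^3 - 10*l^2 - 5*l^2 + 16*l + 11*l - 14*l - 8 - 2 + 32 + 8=2*l^3 - 15*l^2 + 13*l + 30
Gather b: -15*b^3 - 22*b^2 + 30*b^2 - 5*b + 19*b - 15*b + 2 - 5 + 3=-15*b^3 + 8*b^2 - b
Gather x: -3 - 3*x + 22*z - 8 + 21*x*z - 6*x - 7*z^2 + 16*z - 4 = x*(21*z - 9) - 7*z^2 + 38*z - 15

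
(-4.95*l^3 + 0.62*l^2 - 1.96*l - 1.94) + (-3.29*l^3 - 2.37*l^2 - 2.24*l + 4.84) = -8.24*l^3 - 1.75*l^2 - 4.2*l + 2.9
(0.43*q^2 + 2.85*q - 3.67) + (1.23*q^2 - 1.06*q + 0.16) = 1.66*q^2 + 1.79*q - 3.51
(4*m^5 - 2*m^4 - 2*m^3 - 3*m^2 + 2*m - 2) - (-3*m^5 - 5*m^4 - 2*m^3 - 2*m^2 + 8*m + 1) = 7*m^5 + 3*m^4 - m^2 - 6*m - 3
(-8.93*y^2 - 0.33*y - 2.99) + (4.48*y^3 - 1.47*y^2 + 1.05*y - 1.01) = 4.48*y^3 - 10.4*y^2 + 0.72*y - 4.0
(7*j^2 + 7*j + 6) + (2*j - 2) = 7*j^2 + 9*j + 4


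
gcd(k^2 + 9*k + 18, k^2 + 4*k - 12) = k + 6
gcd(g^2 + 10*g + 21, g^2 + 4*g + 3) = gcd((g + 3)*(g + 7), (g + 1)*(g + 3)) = g + 3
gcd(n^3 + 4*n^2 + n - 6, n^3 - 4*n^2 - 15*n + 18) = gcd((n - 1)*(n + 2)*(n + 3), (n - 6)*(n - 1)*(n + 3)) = n^2 + 2*n - 3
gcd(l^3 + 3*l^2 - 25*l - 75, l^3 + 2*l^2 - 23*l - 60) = l^2 - 2*l - 15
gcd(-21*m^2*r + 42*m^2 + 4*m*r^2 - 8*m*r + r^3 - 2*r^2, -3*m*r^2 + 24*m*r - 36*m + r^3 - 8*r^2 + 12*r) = -3*m*r + 6*m + r^2 - 2*r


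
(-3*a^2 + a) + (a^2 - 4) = -2*a^2 + a - 4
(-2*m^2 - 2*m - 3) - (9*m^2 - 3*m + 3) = -11*m^2 + m - 6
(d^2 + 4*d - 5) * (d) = d^3 + 4*d^2 - 5*d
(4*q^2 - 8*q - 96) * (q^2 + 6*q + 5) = 4*q^4 + 16*q^3 - 124*q^2 - 616*q - 480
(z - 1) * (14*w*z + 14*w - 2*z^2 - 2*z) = 14*w*z^2 - 14*w - 2*z^3 + 2*z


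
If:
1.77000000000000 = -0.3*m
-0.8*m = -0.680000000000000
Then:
No Solution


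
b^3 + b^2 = b^2*(b + 1)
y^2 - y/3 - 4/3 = (y - 4/3)*(y + 1)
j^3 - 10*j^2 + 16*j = j*(j - 8)*(j - 2)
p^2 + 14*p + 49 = (p + 7)^2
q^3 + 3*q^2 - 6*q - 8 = (q - 2)*(q + 1)*(q + 4)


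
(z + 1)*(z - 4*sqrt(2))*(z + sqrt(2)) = z^3 - 3*sqrt(2)*z^2 + z^2 - 8*z - 3*sqrt(2)*z - 8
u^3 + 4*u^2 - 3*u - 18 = (u - 2)*(u + 3)^2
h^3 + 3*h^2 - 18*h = h*(h - 3)*(h + 6)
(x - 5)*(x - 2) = x^2 - 7*x + 10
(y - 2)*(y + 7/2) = y^2 + 3*y/2 - 7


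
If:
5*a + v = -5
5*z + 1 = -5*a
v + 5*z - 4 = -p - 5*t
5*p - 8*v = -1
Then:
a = -z - 1/5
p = 8*z - 33/5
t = 73/25 - 18*z/5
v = 5*z - 4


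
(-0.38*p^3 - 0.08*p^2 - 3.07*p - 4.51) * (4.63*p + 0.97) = -1.7594*p^4 - 0.739*p^3 - 14.2917*p^2 - 23.8592*p - 4.3747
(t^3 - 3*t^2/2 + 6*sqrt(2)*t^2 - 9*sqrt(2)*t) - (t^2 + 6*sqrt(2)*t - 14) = t^3 - 5*t^2/2 + 6*sqrt(2)*t^2 - 15*sqrt(2)*t + 14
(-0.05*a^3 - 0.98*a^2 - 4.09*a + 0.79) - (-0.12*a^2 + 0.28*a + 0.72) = -0.05*a^3 - 0.86*a^2 - 4.37*a + 0.0700000000000001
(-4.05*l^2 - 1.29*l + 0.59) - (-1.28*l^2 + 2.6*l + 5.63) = -2.77*l^2 - 3.89*l - 5.04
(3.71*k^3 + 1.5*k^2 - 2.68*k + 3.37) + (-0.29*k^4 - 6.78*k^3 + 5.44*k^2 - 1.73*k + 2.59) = -0.29*k^4 - 3.07*k^3 + 6.94*k^2 - 4.41*k + 5.96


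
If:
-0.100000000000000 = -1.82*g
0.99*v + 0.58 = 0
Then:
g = 0.05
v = -0.59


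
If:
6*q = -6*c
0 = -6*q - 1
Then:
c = 1/6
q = -1/6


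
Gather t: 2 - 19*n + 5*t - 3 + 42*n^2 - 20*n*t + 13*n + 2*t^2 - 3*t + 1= 42*n^2 - 6*n + 2*t^2 + t*(2 - 20*n)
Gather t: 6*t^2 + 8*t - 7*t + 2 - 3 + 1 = 6*t^2 + t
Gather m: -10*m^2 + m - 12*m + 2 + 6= -10*m^2 - 11*m + 8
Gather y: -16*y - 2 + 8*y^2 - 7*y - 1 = 8*y^2 - 23*y - 3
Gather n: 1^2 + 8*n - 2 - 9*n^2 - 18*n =-9*n^2 - 10*n - 1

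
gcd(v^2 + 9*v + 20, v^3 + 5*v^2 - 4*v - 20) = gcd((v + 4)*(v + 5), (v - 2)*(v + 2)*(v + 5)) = v + 5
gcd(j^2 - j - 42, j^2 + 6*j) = j + 6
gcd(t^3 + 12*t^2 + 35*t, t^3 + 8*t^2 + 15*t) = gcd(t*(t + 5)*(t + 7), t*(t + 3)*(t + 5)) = t^2 + 5*t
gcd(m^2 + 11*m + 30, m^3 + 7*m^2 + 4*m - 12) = m + 6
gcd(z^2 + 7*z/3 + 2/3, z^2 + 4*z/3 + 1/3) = z + 1/3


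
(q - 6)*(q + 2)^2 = q^3 - 2*q^2 - 20*q - 24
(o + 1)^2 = o^2 + 2*o + 1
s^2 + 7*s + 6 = (s + 1)*(s + 6)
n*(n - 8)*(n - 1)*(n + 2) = n^4 - 7*n^3 - 10*n^2 + 16*n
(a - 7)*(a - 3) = a^2 - 10*a + 21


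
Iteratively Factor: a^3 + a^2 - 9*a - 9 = (a + 3)*(a^2 - 2*a - 3) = (a + 1)*(a + 3)*(a - 3)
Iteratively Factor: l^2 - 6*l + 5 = (l - 1)*(l - 5)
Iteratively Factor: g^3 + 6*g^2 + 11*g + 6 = (g + 2)*(g^2 + 4*g + 3) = (g + 1)*(g + 2)*(g + 3)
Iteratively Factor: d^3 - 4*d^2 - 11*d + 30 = (d - 5)*(d^2 + d - 6) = (d - 5)*(d + 3)*(d - 2)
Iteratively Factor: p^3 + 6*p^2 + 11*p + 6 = (p + 3)*(p^2 + 3*p + 2) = (p + 2)*(p + 3)*(p + 1)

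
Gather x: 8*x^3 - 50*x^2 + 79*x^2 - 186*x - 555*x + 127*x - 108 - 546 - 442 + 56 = 8*x^3 + 29*x^2 - 614*x - 1040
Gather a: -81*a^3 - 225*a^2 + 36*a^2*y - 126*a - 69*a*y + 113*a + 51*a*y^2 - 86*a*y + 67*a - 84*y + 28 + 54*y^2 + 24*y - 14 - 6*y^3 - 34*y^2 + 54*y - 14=-81*a^3 + a^2*(36*y - 225) + a*(51*y^2 - 155*y + 54) - 6*y^3 + 20*y^2 - 6*y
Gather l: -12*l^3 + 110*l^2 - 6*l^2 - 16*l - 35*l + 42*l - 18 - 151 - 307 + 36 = -12*l^3 + 104*l^2 - 9*l - 440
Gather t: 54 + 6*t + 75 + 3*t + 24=9*t + 153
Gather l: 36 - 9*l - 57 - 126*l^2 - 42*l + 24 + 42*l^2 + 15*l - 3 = -84*l^2 - 36*l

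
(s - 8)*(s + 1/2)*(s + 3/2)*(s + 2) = s^4 - 4*s^3 - 109*s^2/4 - 73*s/2 - 12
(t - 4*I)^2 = t^2 - 8*I*t - 16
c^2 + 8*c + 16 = (c + 4)^2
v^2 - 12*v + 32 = (v - 8)*(v - 4)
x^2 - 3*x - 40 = (x - 8)*(x + 5)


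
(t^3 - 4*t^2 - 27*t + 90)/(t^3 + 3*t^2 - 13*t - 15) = (t - 6)/(t + 1)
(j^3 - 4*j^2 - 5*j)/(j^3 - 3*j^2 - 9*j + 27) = j*(j^2 - 4*j - 5)/(j^3 - 3*j^2 - 9*j + 27)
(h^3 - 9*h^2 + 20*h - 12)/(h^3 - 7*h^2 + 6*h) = (h - 2)/h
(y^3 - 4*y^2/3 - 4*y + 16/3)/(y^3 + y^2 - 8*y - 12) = (y^2 - 10*y/3 + 8/3)/(y^2 - y - 6)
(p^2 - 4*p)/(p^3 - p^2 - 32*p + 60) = p*(p - 4)/(p^3 - p^2 - 32*p + 60)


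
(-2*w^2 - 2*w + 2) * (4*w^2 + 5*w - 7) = -8*w^4 - 18*w^3 + 12*w^2 + 24*w - 14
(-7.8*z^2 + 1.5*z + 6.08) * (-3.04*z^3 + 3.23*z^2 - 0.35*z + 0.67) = 23.712*z^5 - 29.754*z^4 - 10.9082*z^3 + 13.8874*z^2 - 1.123*z + 4.0736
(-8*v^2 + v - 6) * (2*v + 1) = -16*v^3 - 6*v^2 - 11*v - 6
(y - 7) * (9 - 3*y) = -3*y^2 + 30*y - 63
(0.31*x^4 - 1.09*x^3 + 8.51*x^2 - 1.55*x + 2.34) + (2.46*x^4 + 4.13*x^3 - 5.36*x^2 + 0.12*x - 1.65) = 2.77*x^4 + 3.04*x^3 + 3.15*x^2 - 1.43*x + 0.69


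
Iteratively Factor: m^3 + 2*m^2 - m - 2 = (m + 1)*(m^2 + m - 2) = (m - 1)*(m + 1)*(m + 2)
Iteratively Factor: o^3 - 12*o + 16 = (o - 2)*(o^2 + 2*o - 8) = (o - 2)*(o + 4)*(o - 2)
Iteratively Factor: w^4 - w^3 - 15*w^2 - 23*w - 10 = (w + 1)*(w^3 - 2*w^2 - 13*w - 10) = (w - 5)*(w + 1)*(w^2 + 3*w + 2) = (w - 5)*(w + 1)^2*(w + 2)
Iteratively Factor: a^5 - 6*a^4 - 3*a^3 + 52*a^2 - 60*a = (a + 3)*(a^4 - 9*a^3 + 24*a^2 - 20*a) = a*(a + 3)*(a^3 - 9*a^2 + 24*a - 20) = a*(a - 2)*(a + 3)*(a^2 - 7*a + 10) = a*(a - 5)*(a - 2)*(a + 3)*(a - 2)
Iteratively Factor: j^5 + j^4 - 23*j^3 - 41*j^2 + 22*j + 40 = (j + 4)*(j^4 - 3*j^3 - 11*j^2 + 3*j + 10) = (j + 2)*(j + 4)*(j^3 - 5*j^2 - j + 5) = (j - 5)*(j + 2)*(j + 4)*(j^2 - 1) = (j - 5)*(j - 1)*(j + 2)*(j + 4)*(j + 1)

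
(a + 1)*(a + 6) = a^2 + 7*a + 6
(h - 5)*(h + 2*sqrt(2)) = h^2 - 5*h + 2*sqrt(2)*h - 10*sqrt(2)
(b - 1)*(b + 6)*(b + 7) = b^3 + 12*b^2 + 29*b - 42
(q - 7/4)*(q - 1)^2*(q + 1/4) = q^4 - 7*q^3/2 + 57*q^2/16 - 5*q/8 - 7/16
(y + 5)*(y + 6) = y^2 + 11*y + 30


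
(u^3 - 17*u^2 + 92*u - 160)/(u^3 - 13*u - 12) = (u^2 - 13*u + 40)/(u^2 + 4*u + 3)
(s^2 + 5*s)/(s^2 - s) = (s + 5)/(s - 1)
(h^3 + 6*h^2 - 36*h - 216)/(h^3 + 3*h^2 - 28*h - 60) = (h^2 - 36)/(h^2 - 3*h - 10)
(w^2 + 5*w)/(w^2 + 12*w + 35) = w/(w + 7)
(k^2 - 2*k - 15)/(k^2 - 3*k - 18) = (k - 5)/(k - 6)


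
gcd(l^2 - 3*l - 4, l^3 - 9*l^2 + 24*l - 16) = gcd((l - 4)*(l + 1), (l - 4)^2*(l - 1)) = l - 4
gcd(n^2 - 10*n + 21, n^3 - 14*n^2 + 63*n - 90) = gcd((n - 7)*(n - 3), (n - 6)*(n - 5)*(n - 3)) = n - 3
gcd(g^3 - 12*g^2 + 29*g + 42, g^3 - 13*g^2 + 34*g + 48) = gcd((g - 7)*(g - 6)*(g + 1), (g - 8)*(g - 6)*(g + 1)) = g^2 - 5*g - 6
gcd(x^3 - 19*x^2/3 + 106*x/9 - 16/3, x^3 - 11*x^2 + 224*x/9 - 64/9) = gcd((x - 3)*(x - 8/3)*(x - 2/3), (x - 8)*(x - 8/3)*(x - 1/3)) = x - 8/3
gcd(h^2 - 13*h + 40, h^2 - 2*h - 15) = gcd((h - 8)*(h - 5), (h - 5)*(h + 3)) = h - 5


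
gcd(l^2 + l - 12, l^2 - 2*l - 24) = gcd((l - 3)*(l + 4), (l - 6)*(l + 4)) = l + 4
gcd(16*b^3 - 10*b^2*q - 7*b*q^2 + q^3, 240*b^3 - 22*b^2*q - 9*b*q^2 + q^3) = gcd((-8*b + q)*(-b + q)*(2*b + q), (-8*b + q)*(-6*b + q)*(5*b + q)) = -8*b + q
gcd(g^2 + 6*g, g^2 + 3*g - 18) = g + 6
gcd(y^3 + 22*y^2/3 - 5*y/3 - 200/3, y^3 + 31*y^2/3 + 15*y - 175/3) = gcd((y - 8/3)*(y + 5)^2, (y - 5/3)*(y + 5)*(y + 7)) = y + 5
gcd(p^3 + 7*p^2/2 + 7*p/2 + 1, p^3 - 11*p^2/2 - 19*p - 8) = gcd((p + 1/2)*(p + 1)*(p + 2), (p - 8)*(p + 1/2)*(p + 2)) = p^2 + 5*p/2 + 1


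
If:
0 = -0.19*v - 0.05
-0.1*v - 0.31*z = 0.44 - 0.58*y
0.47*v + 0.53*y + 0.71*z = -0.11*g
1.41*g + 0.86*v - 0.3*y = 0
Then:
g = 0.28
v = -0.26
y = 0.56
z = -0.29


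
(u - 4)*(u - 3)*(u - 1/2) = u^3 - 15*u^2/2 + 31*u/2 - 6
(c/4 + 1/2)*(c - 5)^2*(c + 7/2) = c^4/4 - 9*c^3/8 - 23*c^2/4 + 135*c/8 + 175/4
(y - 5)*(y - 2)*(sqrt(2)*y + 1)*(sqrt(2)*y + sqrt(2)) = 2*y^4 - 12*y^3 + sqrt(2)*y^3 - 6*sqrt(2)*y^2 + 6*y^2 + 3*sqrt(2)*y + 20*y + 10*sqrt(2)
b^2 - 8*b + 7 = (b - 7)*(b - 1)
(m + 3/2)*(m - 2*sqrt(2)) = m^2 - 2*sqrt(2)*m + 3*m/2 - 3*sqrt(2)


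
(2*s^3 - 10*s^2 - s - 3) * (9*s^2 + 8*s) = 18*s^5 - 74*s^4 - 89*s^3 - 35*s^2 - 24*s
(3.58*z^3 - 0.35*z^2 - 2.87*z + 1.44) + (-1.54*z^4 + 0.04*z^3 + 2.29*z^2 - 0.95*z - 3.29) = -1.54*z^4 + 3.62*z^3 + 1.94*z^2 - 3.82*z - 1.85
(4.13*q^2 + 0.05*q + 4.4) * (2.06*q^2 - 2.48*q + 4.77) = 8.5078*q^4 - 10.1394*q^3 + 28.6401*q^2 - 10.6735*q + 20.988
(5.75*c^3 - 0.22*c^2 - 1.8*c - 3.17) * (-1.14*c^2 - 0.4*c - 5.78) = -6.555*c^5 - 2.0492*c^4 - 31.095*c^3 + 5.6054*c^2 + 11.672*c + 18.3226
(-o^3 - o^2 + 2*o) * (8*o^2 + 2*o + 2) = -8*o^5 - 10*o^4 + 12*o^3 + 2*o^2 + 4*o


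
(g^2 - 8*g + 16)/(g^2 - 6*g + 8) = (g - 4)/(g - 2)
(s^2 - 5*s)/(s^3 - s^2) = (s - 5)/(s*(s - 1))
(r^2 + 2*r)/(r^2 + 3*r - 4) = r*(r + 2)/(r^2 + 3*r - 4)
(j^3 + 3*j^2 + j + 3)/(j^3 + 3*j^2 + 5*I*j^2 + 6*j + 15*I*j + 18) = (j + I)/(j + 6*I)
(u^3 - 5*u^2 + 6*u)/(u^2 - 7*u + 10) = u*(u - 3)/(u - 5)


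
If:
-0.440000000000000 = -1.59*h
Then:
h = 0.28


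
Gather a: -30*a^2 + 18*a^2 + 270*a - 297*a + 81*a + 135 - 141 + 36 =-12*a^2 + 54*a + 30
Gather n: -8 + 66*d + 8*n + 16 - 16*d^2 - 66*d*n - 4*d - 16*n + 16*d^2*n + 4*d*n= -16*d^2 + 62*d + n*(16*d^2 - 62*d - 8) + 8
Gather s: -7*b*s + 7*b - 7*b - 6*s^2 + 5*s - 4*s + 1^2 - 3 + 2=-6*s^2 + s*(1 - 7*b)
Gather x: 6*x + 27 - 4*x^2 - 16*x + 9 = -4*x^2 - 10*x + 36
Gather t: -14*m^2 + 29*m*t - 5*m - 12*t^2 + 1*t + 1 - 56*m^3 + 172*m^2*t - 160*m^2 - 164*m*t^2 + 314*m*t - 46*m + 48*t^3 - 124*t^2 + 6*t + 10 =-56*m^3 - 174*m^2 - 51*m + 48*t^3 + t^2*(-164*m - 136) + t*(172*m^2 + 343*m + 7) + 11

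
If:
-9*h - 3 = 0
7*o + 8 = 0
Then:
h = -1/3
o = -8/7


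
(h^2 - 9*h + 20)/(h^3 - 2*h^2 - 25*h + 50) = (h - 4)/(h^2 + 3*h - 10)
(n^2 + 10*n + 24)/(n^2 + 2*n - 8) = (n + 6)/(n - 2)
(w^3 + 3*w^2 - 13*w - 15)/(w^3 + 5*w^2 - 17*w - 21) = (w + 5)/(w + 7)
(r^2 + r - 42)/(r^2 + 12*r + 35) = (r - 6)/(r + 5)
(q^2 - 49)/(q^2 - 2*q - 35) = (q + 7)/(q + 5)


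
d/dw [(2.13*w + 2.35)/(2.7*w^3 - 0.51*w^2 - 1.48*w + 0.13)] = (-11.502*w^3 - 17.9487*w^2 + 2.397*w + 3.7549)/(7.29*w^6 - 2.754*w^5 - 7.7319*w^4 + 2.2116*w^3 + 2.0578*w^2 - 0.3848*w + 0.0169)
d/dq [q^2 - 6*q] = 2*q - 6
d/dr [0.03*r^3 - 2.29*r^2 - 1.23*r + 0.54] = 0.09*r^2 - 4.58*r - 1.23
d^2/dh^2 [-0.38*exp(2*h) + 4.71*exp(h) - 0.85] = (4.71 - 1.52*exp(h))*exp(h)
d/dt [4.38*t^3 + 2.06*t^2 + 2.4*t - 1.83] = 13.14*t^2 + 4.12*t + 2.4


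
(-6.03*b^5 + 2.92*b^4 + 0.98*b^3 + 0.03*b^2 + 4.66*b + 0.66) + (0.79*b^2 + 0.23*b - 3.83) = -6.03*b^5 + 2.92*b^4 + 0.98*b^3 + 0.82*b^2 + 4.89*b - 3.17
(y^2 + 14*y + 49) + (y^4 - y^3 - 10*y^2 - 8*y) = y^4 - y^3 - 9*y^2 + 6*y + 49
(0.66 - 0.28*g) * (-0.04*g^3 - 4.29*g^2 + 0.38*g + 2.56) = 0.0112*g^4 + 1.1748*g^3 - 2.9378*g^2 - 0.466*g + 1.6896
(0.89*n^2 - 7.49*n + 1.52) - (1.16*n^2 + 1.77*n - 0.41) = -0.27*n^2 - 9.26*n + 1.93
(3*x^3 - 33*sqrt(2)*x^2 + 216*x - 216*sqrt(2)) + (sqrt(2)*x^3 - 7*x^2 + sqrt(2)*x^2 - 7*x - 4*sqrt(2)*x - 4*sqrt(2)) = sqrt(2)*x^3 + 3*x^3 - 32*sqrt(2)*x^2 - 7*x^2 - 4*sqrt(2)*x + 209*x - 220*sqrt(2)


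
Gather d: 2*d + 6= 2*d + 6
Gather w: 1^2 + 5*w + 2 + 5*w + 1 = 10*w + 4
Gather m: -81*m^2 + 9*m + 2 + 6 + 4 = -81*m^2 + 9*m + 12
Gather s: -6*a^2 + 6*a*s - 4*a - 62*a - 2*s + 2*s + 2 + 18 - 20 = -6*a^2 + 6*a*s - 66*a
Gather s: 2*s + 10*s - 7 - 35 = 12*s - 42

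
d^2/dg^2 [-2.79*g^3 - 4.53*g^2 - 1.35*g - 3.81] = -16.74*g - 9.06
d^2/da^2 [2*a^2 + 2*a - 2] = 4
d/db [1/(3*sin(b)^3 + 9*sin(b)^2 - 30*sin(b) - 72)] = (-3*sin(b)^2 - 6*sin(b) + 10)*cos(b)/(3*(sin(b)^3 + 3*sin(b)^2 - 10*sin(b) - 24)^2)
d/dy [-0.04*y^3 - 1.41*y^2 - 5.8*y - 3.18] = -0.12*y^2 - 2.82*y - 5.8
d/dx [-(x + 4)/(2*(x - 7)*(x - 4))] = (x^2 + 8*x - 72)/(2*(x^4 - 22*x^3 + 177*x^2 - 616*x + 784))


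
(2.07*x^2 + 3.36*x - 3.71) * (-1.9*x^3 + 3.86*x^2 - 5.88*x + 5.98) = -3.933*x^5 + 1.6062*x^4 + 7.847*x^3 - 21.6988*x^2 + 41.9076*x - 22.1858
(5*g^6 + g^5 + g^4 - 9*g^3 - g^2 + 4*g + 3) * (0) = 0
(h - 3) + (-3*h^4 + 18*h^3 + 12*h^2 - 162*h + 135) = -3*h^4 + 18*h^3 + 12*h^2 - 161*h + 132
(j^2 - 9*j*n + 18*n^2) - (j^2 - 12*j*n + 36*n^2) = 3*j*n - 18*n^2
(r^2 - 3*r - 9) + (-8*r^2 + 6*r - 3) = -7*r^2 + 3*r - 12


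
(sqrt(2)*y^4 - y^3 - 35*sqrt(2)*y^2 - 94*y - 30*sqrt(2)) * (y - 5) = sqrt(2)*y^5 - 5*sqrt(2)*y^4 - y^4 - 35*sqrt(2)*y^3 + 5*y^3 - 94*y^2 + 175*sqrt(2)*y^2 - 30*sqrt(2)*y + 470*y + 150*sqrt(2)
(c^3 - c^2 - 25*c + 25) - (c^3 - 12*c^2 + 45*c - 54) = 11*c^2 - 70*c + 79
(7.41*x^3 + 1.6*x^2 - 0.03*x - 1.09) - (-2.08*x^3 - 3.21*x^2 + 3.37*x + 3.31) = 9.49*x^3 + 4.81*x^2 - 3.4*x - 4.4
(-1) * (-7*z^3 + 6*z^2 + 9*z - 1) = 7*z^3 - 6*z^2 - 9*z + 1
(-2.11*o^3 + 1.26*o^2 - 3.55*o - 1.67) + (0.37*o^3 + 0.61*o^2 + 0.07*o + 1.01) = -1.74*o^3 + 1.87*o^2 - 3.48*o - 0.66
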